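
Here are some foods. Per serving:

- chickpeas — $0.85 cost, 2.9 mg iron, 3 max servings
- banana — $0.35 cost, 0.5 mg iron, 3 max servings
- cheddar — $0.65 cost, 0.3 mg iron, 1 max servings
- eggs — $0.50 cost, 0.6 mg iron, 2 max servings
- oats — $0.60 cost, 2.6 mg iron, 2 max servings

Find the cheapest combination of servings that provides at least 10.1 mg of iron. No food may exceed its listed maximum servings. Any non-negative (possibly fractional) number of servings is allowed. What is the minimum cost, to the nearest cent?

Cost per mg of iron: oats $0.2308, chickpeas $0.2931, banana $0.7000, eggs $0.8333, cheddar $2.1667.
Take 2 servings of oats: +5.2 mg iron for $1.20 (total $1.20, still need 4.9 mg).
Take 1.69 servings of chickpeas: +4.9 mg iron for $1.44 (total $2.64, still need 0.0 mg).
Filling from the cheapest source first is optimal under one linear minimum: $2.64.

$2.64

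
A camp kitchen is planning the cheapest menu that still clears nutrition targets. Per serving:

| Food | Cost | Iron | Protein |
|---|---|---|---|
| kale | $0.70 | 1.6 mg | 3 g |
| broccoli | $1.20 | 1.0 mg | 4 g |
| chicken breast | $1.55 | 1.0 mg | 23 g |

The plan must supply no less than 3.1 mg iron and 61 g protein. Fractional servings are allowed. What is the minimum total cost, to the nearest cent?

Two binding constraints pin down two serving amounts, so the optimal mix uses at most two foods. The candidates are each food alone (scaled to the tighter of iron/protein) and each pair with both constraints tight.
kale only: max(3.1/1.6, 61/3) = 20.33 servings → $14.23.
broccoli only: max(3.1/1.0, 61/4) = 15.25 servings → $18.30.
chicken breast only: max(3.1/1.0, 61/23) = 3.1 servings → $4.80.
kale + broccoli: the both-tight solution has a negative serving — not a feasible corner.
kale + chicken breast with both tight: 0.3047 servings and 2.612 servings → $4.26.
broccoli + chicken breast with both tight: 0.5421 servings and 2.558 servings → $4.62.
Cheapest feasible corner: $4.26.

$4.26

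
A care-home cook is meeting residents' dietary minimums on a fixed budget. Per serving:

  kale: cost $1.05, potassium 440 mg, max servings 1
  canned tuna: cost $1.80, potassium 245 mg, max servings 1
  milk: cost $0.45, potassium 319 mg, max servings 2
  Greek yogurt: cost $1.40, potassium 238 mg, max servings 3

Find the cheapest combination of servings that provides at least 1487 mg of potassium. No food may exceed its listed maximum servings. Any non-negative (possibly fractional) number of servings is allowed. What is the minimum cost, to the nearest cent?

Cost per mg of potassium: milk $0.0014, kale $0.0024, Greek yogurt $0.0059, canned tuna $0.0073.
Take 2 servings of milk: +638.0 mg potassium for $0.90 (total $0.90, still need 849.0 mg).
Take 1 serving of kale: +440.0 mg potassium for $1.05 (total $1.95, still need 409.0 mg).
Take 1.718 servings of Greek yogurt: +409.0 mg potassium for $2.41 (total $4.36, still need 0.0 mg).
Filling from the cheapest source first is optimal under one linear minimum: $4.36.

$4.36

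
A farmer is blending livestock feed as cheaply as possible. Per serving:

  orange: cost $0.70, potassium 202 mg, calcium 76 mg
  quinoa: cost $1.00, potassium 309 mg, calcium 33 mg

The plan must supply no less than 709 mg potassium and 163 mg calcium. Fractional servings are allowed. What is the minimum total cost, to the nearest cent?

Compare the cost at each extreme point of the feasible region.
orange only: max(709/202, 163/76) = 3.51 servings → $2.46.
quinoa only: max(709/309, 163/33) = 4.939 servings → $4.94.
orange + quinoa with both tight: 1.604 servings and 1.246 servings → $2.37.
So the least-cost plan costs $2.37.

$2.37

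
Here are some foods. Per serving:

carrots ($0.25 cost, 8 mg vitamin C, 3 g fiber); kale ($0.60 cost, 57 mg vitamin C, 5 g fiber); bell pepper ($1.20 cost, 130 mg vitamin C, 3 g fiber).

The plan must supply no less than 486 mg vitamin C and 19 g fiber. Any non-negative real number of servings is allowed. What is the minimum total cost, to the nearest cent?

$4.64

Compare the cost at each extreme point of the feasible region.
carrots only: max(486/8, 19/3) = 60.75 servings → $15.19.
kale only: max(486/57, 19/5) = 8.526 servings → $5.12.
bell pepper only: max(486/130, 19/3) = 6.333 servings → $7.60.
carrots + kale: the both-tight solution has a negative serving — not a feasible corner.
carrots + bell pepper with both tight: 2.765 servings and 3.568 servings → $4.97.
kale + bell pepper with both tight: 2.113 servings and 2.812 servings → $4.64.
The minimum over all feasible corners is $4.64.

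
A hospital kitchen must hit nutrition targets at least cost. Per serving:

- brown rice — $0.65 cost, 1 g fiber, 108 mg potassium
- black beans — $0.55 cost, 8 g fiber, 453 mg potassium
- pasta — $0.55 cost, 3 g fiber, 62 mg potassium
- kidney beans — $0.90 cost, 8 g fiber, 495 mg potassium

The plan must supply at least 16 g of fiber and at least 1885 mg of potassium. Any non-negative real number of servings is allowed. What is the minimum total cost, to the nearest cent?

This is a tiny linear program; its minimum lies at a vertex of the feasible set. List the vertices and price them.
brown rice only: max(16/1, 1885/108) = 17.45 servings → $11.34.
black beans only: max(16/8, 1885/453) = 4.161 servings → $2.29.
pasta only: max(16/3, 1885/62) = 30.4 servings → $16.72.
kidney beans only: max(16/8, 1885/495) = 3.808 servings → $3.43.
brown rice + black beans: the both-tight solution has a negative serving — not a feasible corner.
brown rice + pasta: intersection lies outside the first quadrant.
brown rice + kidney beans: intersection lies outside the first quadrant.
black beans + pasta with both targets exact would need a negative amount; discard.
black beans + kidney beans with both targets exact would need a negative amount; discard.
pasta + kidney beans: intersection lies outside the first quadrant.
So the least-cost plan costs $2.29.

$2.29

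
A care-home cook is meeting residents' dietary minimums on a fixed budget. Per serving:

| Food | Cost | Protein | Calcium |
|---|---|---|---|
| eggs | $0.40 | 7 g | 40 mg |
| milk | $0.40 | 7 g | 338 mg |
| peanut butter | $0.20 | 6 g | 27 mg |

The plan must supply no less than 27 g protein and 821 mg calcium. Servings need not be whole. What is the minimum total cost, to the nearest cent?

$1.28

Check every corner: each single food scaled to meet both minima, and each pair solved so both constraints bind.
eggs only: max(27/7, 821/40) = 20.52 servings → $8.21.
milk only: max(27/7, 821/338) = 3.857 servings → $1.54.
peanut butter only: max(27/6, 821/27) = 30.41 servings → $6.08.
eggs + milk with both tight: 1.62 servings and 2.237 servings → $1.54.
eggs + peanut butter: the both-tight solution has a negative serving — not a feasible corner.
milk + peanut butter with both tight: 2.282 servings and 1.837 servings → $1.28.
So the least-cost plan costs $1.28.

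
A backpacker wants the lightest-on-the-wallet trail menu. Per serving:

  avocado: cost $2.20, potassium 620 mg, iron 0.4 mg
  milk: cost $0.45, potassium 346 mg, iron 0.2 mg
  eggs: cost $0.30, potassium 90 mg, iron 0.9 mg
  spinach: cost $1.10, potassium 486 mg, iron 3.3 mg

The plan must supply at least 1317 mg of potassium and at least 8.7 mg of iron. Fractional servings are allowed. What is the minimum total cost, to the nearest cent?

$2.94

For a min-cost LP with two ≥-constraints, a basic feasible solution has at most two positive variables.
avocado only: max(1317/620, 8.7/0.4) = 21.75 servings → $47.85.
milk only: max(1317/346, 8.7/0.2) = 43.5 servings → $19.57.
eggs only: max(1317/90, 8.7/0.9) = 14.63 servings → $4.39.
spinach only: max(1317/486, 8.7/3.3) = 2.71 servings → $2.98.
avocado + milk: the both-tight solution has a negative serving — not a feasible corner.
avocado + eggs with both tight: 0.7707 servings and 9.324 servings → $4.49.
avocado + spinach with both tight: 0.06367 servings and 2.629 servings → $3.03.
milk + eggs with both tight: 1.371 servings and 9.362 servings → $3.43.
milk + spinach with both tight: 0.1129 servings and 2.63 servings → $2.94.
eggs + spinach: the both-tight solution has a negative serving — not a feasible corner.
Cheapest feasible corner: $2.94.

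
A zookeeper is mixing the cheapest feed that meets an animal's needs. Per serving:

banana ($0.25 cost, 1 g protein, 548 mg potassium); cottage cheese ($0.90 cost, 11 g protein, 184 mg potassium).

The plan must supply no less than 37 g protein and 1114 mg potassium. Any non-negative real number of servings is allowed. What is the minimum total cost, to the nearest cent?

At the optimum either one food covers both requirements or two foods hit both targets exactly; no other combination can be cheaper.
banana only: max(37/1, 1114/548) = 37 servings → $9.25.
cottage cheese only: max(37/11, 1114/184) = 6.054 servings → $5.45.
banana + cottage cheese with both tight: 0.9319 servings and 3.279 servings → $3.18.
So the least-cost plan costs $3.18.

$3.18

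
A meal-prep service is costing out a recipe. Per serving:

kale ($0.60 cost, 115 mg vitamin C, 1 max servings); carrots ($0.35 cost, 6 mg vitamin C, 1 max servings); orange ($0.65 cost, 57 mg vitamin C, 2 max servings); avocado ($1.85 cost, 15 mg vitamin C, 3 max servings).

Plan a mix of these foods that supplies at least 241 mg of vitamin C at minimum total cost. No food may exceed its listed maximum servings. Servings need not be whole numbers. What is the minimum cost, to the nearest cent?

Cost per mg of vitamin C: kale $0.0052, orange $0.0114, carrots $0.0583, avocado $0.1233.
Take 1 serving of kale: +115.0 mg vitamin C for $0.60 (total $0.60, still need 126.0 mg).
Take 2 servings of orange: +114.0 mg vitamin C for $1.30 (total $1.90, still need 12.0 mg).
Take 1 serving of carrots: +6.0 mg vitamin C for $0.35 (total $2.25, still need 6.0 mg).
Take 0.4 servings of avocado: +6.0 mg vitamin C for $0.74 (total $2.99, still need 0.0 mg).
Filling from the cheapest source first is optimal under one linear minimum: $2.99.

$2.99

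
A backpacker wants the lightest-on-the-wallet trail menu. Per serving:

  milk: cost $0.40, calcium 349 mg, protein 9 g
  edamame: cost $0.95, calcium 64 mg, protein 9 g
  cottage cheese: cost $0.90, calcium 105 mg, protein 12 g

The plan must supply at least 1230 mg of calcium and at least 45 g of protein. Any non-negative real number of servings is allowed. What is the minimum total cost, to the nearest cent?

milk only: max(1230/349, 45/9) = 5 servings → $2.00.
edamame only: max(1230/64, 45/9) = 19.22 servings → $18.26.
cottage cheese only: max(1230/105, 45/12) = 11.71 servings → $10.54.
milk + edamame with both tight: 3.193 servings and 1.807 servings → $2.99.
milk + cottage cheese with both tight: 3.094 servings and 1.429 servings → $2.52.
edamame + cottage cheese with both targets exact would need a negative amount; discard.
The minimum over all feasible corners is $2.00.

$2.00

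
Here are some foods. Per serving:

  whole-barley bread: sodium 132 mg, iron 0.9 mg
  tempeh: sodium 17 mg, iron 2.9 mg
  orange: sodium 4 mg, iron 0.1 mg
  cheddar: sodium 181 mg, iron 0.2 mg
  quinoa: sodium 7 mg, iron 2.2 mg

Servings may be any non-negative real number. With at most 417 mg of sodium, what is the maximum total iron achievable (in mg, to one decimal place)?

Iron per mg sodium: quinoa 0.3143, tempeh 0.1706, orange 0.025, whole-barley bread 0.006818, cheddar 0.001105.
With no serving limits, spend the whole sodium allowance on quinoa: 417 mg / 7 mg × 2.2 mg = 131.1 mg.

131.1 mg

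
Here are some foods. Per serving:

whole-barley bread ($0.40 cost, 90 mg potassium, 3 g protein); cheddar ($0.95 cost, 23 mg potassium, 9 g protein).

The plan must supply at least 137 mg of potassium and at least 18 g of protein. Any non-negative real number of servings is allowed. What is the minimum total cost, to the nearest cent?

Two binding constraints pin down two serving amounts, so the optimal mix uses at most two foods. The candidates are each food alone (scaled to the tighter of potassium/protein) and each pair with both constraints tight.
whole-barley bread only: max(137/90, 18/3) = 6 servings → $2.40.
cheddar only: max(137/23, 18/9) = 5.957 servings → $5.66.
whole-barley bread + cheddar with both tight: 1.105 servings and 1.632 servings → $1.99.
So the least-cost plan costs $1.99.

$1.99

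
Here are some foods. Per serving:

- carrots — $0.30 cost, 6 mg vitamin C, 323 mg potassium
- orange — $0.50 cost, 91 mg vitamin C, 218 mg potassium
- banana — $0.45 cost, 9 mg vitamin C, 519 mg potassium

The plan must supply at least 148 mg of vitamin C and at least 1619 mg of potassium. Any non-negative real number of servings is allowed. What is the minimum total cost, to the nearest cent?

Minimising a linear cost over {vitamin C ≥ 148, potassium ≥ 1619, servings ≥ 0} — the optimum is at a vertex, using one or two foods.
carrots only: max(148/6, 1619/323) = 24.67 servings → $7.40.
orange only: max(148/91, 1619/218) = 7.427 servings → $3.71.
banana only: max(148/9, 1619/519) = 16.44 servings → $7.40.
carrots + orange with both tight: 4.097 servings and 1.356 servings → $1.91.
carrots + banana with both targets exact would need a negative amount; discard.
orange + banana with both tight: 1.375 servings and 2.542 servings → $1.83.
The minimum over all feasible corners is $1.83.

$1.83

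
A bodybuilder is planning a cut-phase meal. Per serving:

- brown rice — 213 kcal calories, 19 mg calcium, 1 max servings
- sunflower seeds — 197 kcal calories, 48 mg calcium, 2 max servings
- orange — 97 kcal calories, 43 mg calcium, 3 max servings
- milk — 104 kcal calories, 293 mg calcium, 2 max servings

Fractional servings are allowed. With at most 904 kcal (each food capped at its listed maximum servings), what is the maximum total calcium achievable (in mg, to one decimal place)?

812.0 mg

Calcium per kcal: milk 2.817, orange 0.4433, sunflower seeds 0.2437, brown rice 0.0892.
Take 2 servings of milk: uses 208 kcal, +586.0 mg calcium (running total 586.0 mg).
Take 3 servings of orange: uses 291 kcal, +129.0 mg calcium (running total 715.0 mg).
Take 2 servings of sunflower seeds: uses 394 kcal, +96.0 mg calcium (running total 811.0 mg).
Take 0.05164 servings of brown rice: uses 11 kcal, +1.0 mg calcium (running total 812.0 mg).
Filling greedily by calcium-per-kcal is optimal for one linear limit, giving 812.0 mg.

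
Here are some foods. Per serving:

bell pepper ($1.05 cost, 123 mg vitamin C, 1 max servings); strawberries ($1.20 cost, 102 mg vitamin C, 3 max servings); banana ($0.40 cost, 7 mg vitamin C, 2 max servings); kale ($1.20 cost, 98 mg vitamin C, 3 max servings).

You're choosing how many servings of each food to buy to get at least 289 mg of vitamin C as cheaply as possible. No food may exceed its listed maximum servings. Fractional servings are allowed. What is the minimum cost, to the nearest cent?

Cost per mg of vitamin C: bell pepper $0.0085, strawberries $0.0118, kale $0.0122, banana $0.0571.
Take 1 serving of bell pepper: +123.0 mg vitamin C for $1.05 (total $1.05, still need 166.0 mg).
Take 1.627 servings of strawberries: +166.0 mg vitamin C for $1.95 (total $3.00, still need 0.0 mg).
Greedy by cheapest-per-mg is optimal for a single linear constraint, so the minimum cost is $3.00.

$3.00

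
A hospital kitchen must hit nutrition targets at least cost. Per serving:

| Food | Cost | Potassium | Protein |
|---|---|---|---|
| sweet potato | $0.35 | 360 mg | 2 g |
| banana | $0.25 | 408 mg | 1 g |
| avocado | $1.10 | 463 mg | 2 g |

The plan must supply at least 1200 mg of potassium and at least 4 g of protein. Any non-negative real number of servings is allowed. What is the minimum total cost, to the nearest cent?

$0.86

Check every corner: each single food scaled to meet both minima, and each pair solved so both constraints bind.
sweet potato only: max(1200/360, 4/2) = 3.333 servings → $1.17.
banana only: max(1200/408, 4/1) = 4 servings → $1.00.
avocado only: max(1200/463, 4/2) = 2.592 servings → $2.85.
sweet potato + banana with both tight: 0.9474 servings and 2.105 servings → $0.86.
sweet potato + avocado with both targets exact would need a negative amount; discard.
banana + avocado with both tight: 1.552 servings and 1.224 servings → $1.73.
So the least-cost plan costs $0.86.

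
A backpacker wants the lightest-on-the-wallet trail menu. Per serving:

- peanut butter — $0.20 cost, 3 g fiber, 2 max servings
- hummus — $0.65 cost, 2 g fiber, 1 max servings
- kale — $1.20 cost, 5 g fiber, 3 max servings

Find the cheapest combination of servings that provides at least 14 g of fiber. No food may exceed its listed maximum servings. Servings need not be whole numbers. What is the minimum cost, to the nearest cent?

$2.32

Cost per g of fiber: peanut butter $0.0667, kale $0.2400, hummus $0.3250.
Take 2 servings of peanut butter: +6.0 g fiber for $0.40 (total $0.40, still need 8.0 g).
Take 1.6 servings of kale: +8.0 g fiber for $1.92 (total $2.32, still need 0.0 g).
Filling from the cheapest source first is optimal under one linear minimum: $2.32.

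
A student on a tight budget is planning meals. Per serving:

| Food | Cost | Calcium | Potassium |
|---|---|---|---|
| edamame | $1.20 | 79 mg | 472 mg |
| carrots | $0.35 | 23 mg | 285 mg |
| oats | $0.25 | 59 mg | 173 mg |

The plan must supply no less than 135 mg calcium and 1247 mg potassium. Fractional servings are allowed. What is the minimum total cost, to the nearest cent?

This is a tiny linear program; its minimum lies at a vertex of the feasible set. List the vertices and price them.
edamame only: max(135/79, 1247/472) = 2.642 servings → $3.17.
carrots only: max(135/23, 1247/285) = 5.87 servings → $2.05.
oats only: max(135/59, 1247/173) = 7.208 servings → $1.80.
edamame + carrots with both tight: 0.84 servings and 2.984 servings → $2.05.
edamame + oats: intersection lies outside the first quadrant.
carrots + oats with both tight: 3.912 servings and 0.763 servings → $1.56.
The minimum over all feasible corners is $1.56.

$1.56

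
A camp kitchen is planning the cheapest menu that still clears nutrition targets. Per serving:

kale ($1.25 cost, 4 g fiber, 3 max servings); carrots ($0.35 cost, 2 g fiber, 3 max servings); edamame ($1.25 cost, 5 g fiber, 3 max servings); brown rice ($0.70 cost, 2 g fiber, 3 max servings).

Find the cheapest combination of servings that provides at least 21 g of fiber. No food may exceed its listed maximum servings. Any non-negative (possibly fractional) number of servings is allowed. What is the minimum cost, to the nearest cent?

Cost per g of fiber: carrots $0.1750, edamame $0.2500, kale $0.3125, brown rice $0.3500.
Take 3 servings of carrots: +6.0 g fiber for $1.05 (total $1.05, still need 15.0 g).
Take 3 servings of edamame: +15.0 g fiber for $3.75 (total $4.80, still need 0.0 g).
Greedy by cheapest-per-g is optimal for a single linear constraint, so the minimum cost is $4.80.

$4.80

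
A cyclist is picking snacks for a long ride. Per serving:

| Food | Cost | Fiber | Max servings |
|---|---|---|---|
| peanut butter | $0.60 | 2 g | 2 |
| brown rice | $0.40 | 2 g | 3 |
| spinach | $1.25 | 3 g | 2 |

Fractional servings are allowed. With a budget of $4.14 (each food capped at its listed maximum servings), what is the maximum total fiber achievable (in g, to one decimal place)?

Fiber per dollar: brown rice 5, peanut butter 3.333, spinach 2.4.
Take 3 servings of brown rice: spends $1.20, +6.0 g fiber (running total 6.0 g).
Take 2 servings of peanut butter: spends $1.20, +4.0 g fiber (running total 10.0 g).
Take 1.392 servings of spinach: spends $1.74, +4.2 g fiber (running total 14.2 g).
Greedy by best ratio exhausts the cost allowance optimally: 14.2 g.

14.2 g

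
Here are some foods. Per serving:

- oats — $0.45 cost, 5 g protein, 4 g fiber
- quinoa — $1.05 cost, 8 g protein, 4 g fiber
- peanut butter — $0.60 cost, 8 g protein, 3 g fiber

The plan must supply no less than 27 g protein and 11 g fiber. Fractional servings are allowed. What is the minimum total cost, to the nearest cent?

$2.06

The cheapest plan sits at a corner of the feasible region — with two constraints it uses at most two foods.
oats only: max(27/5, 11/4) = 5.4 servings → $2.43.
quinoa only: max(27/8, 11/4) = 3.375 servings → $3.54.
peanut butter only: max(27/8, 11/3) = 3.667 servings → $2.20.
oats + quinoa with both targets exact would need a negative amount; discard.
oats + peanut butter with both tight: 0.4118 servings and 3.118 servings → $2.06.
quinoa + peanut butter with both tight: 0.875 servings and 2.5 servings → $2.42.
So the least-cost plan costs $2.06.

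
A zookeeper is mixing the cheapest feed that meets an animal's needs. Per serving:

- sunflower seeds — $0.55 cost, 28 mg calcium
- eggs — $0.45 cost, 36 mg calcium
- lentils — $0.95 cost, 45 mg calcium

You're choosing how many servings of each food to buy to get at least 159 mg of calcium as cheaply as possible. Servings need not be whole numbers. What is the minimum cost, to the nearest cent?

Cost per mg of calcium: eggs $0.0125, sunflower seeds $0.0196, lentils $0.0211.
With no serving limits, use only eggs: 159 mg / 36 mg = 4.417 servings × $0.45 = $1.99.

$1.99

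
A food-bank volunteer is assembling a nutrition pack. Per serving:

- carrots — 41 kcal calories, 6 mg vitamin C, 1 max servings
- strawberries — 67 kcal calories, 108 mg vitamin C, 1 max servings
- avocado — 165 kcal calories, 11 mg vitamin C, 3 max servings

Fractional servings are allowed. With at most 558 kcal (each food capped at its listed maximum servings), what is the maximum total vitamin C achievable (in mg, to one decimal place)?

144.0 mg

Vitamin C per kcal: strawberries 1.612, carrots 0.1463, avocado 0.06667.
Take 1 serving of strawberries: uses 67 kcal, +108.0 mg vitamin C (running total 108.0 mg).
Take 1 serving of carrots: uses 41 kcal, +6.0 mg vitamin C (running total 114.0 mg).
Take 2.727 servings of avocado: uses 450 kcal, +30.0 mg vitamin C (running total 144.0 mg).
Greedy by best ratio exhausts the calories allowance optimally: 144.0 mg.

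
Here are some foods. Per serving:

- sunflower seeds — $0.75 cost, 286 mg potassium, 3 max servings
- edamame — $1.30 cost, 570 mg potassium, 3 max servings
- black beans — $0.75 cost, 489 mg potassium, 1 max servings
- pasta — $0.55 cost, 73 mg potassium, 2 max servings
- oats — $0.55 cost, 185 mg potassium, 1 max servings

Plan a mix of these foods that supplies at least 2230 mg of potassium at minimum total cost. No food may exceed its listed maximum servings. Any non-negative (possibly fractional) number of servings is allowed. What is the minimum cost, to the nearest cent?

$4.73

Cost per mg of potassium: black beans $0.0015, edamame $0.0023, sunflower seeds $0.0026, oats $0.0030, pasta $0.0075.
Take 1 serving of black beans: +489.0 mg potassium for $0.75 (total $0.75, still need 1741.0 mg).
Take 3 servings of edamame: +1710.0 mg potassium for $3.90 (total $4.65, still need 31.0 mg).
Take 0.1084 servings of sunflower seeds: +31.0 mg potassium for $0.08 (total $4.73, still need 0.0 mg).
Greedy by cheapest-per-mg is optimal for a single linear constraint, so the minimum cost is $4.73.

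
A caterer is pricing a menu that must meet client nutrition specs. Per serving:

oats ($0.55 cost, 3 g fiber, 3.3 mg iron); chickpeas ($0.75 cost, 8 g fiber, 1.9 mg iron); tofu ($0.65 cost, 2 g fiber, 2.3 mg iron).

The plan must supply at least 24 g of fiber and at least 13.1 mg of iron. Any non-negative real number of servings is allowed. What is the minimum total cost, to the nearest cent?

$3.02

A basic optimal solution has at most two foods positive. Try each food alone and each pair with both targets met exactly.
oats only: max(24/3, 13.1/3.3) = 8 servings → $4.40.
chickpeas only: max(24/8, 13.1/1.9) = 6.895 servings → $5.17.
tofu only: max(24/2, 13.1/2.3) = 12 servings → $7.80.
oats + chickpeas with both tight: 2.86 servings and 1.928 servings → $3.02.
oats + tofu: intersection lies outside the first quadrant.
chickpeas + tofu with both tight: 1.986 servings and 4.055 servings → $4.13.
Cheapest feasible corner: $3.02.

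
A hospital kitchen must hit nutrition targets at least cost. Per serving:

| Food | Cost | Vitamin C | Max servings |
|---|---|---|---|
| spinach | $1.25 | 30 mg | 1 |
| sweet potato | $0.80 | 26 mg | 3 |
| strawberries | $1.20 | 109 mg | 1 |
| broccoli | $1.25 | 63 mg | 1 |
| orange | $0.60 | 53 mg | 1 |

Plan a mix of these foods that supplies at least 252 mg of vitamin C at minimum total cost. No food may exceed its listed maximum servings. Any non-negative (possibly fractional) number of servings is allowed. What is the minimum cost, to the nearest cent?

$3.88

Cost per mg of vitamin C: strawberries $0.0110, orange $0.0113, broccoli $0.0198, sweet potato $0.0308, spinach $0.0417.
Take 1 serving of strawberries: +109.0 mg vitamin C for $1.20 (total $1.20, still need 143.0 mg).
Take 1 serving of orange: +53.0 mg vitamin C for $0.60 (total $1.80, still need 90.0 mg).
Take 1 serving of broccoli: +63.0 mg vitamin C for $1.25 (total $3.05, still need 27.0 mg).
Take 1.038 servings of sweet potato: +27.0 mg vitamin C for $0.83 (total $3.88, still need 0.0 mg).
Greedy by cheapest-per-mg is optimal for a single linear constraint, so the minimum cost is $3.88.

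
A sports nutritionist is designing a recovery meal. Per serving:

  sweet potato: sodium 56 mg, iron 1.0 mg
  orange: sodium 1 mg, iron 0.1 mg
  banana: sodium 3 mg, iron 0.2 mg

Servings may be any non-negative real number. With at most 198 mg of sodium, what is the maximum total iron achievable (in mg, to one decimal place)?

Iron per mg sodium: orange 0.1, banana 0.06667, sweet potato 0.01786.
With no serving limits, spend the whole sodium allowance on orange: 198 mg / 1 mg × 0.1 mg = 19.8 mg.

19.8 mg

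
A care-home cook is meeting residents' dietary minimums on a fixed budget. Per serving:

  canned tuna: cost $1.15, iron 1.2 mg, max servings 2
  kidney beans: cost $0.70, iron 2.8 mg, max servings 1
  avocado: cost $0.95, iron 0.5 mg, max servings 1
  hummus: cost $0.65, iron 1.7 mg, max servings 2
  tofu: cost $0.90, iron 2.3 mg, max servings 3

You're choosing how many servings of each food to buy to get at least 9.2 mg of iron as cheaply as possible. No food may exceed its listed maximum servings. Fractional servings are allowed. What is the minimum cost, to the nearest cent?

Cost per mg of iron: kidney beans $0.2500, hummus $0.3824, tofu $0.3913, canned tuna $0.9583, avocado $1.9000.
Take 1 serving of kidney beans: +2.8 mg iron for $0.70 (total $0.70, still need 6.4 mg).
Take 2 servings of hummus: +3.4 mg iron for $1.30 (total $2.00, still need 3.0 mg).
Take 1.304 servings of tofu: +3.0 mg iron for $1.17 (total $3.17, still need 0.0 mg).
Greedy by cheapest-per-mg is optimal for a single linear constraint, so the minimum cost is $3.17.

$3.17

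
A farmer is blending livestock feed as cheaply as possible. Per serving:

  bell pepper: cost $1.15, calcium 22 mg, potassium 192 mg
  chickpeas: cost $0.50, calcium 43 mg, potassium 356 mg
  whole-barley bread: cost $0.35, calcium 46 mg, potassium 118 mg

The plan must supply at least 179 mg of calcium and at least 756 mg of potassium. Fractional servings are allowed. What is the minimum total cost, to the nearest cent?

Two binding constraints pin down two serving amounts, so the optimal mix uses at most two foods. The candidates are each food alone (scaled to the tighter of calcium/potassium) and each pair with both constraints tight.
bell pepper only: max(179/22, 756/192) = 8.136 servings → $9.36.
chickpeas only: max(179/43, 756/356) = 4.163 servings → $2.08.
whole-barley bread only: max(179/46, 756/118) = 6.407 servings → $2.24.
bell pepper + chickpeas: the both-tight solution has a negative serving — not a feasible corner.
bell pepper + whole-barley bread with both tight: 2.19 servings and 2.844 servings → $3.51.
chickpeas + whole-barley bread with both tight: 1.208 servings and 2.762 servings → $1.57.
So the least-cost plan costs $1.57.

$1.57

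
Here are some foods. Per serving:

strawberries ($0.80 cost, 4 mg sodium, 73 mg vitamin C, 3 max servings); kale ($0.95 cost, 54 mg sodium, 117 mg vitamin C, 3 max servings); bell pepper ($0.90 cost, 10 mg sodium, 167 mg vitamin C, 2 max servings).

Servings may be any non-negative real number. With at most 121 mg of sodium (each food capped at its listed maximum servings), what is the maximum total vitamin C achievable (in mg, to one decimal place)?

745.8 mg

Vitamin C per mg sodium: strawberries 18.25, bell pepper 16.7, kale 2.167.
Take 3 servings of strawberries: uses 12 mg sodium, +219.0 mg vitamin C (running total 219.0 mg).
Take 2 servings of bell pepper: uses 20 mg sodium, +334.0 mg vitamin C (running total 553.0 mg).
Take 1.648 servings of kale: uses 89 mg sodium, +192.8 mg vitamin C (running total 745.8 mg).
Greedy by best ratio exhausts the sodium allowance optimally: 745.8 mg.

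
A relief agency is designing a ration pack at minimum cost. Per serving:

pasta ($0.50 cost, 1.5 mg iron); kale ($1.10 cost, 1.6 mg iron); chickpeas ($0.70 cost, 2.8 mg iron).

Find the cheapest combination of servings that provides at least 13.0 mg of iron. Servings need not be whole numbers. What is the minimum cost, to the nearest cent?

Cost per mg of iron: chickpeas $0.2500, pasta $0.3333, kale $0.6875.
With no serving limits, use only chickpeas: 13.0 mg / 2.8 mg = 4.643 servings × $0.70 = $3.25.

$3.25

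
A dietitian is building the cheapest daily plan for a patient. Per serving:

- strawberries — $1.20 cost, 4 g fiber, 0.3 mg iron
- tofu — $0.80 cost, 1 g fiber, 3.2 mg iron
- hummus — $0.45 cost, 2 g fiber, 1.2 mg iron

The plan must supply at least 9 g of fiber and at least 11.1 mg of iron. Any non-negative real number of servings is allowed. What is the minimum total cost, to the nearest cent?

This is a tiny linear program; its minimum lies at a vertex of the feasible set. List the vertices and price them.
strawberries only: max(9/4, 11.1/0.3) = 37 servings → $44.40.
tofu only: max(9/1, 11.1/3.2) = 9 servings → $7.20.
hummus only: max(9/2, 11.1/1.2) = 9.25 servings → $4.16.
strawberries + tofu with both tight: 1.416 servings and 3.336 servings → $4.37.
strawberries + hummus with both targets exact would need a negative amount; discard.
tofu + hummus with both tight: 2.192 servings and 3.404 servings → $3.29.
Cheapest feasible corner: $3.29.

$3.29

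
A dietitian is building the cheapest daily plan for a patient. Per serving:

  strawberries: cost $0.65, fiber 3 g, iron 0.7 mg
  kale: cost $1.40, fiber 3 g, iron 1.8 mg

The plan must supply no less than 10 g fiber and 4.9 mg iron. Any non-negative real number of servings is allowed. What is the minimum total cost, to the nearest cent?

$3.92

With two linear requirements the optimum uses one or two foods; enumerate the corners.
strawberries only: max(10/3, 4.9/0.7) = 7 servings → $4.55.
kale only: max(10/3, 4.9/1.8) = 3.333 servings → $4.67.
strawberries + kale with both tight: 1 serving and 2.333 servings → $3.92.
The minimum over all feasible corners is $3.92.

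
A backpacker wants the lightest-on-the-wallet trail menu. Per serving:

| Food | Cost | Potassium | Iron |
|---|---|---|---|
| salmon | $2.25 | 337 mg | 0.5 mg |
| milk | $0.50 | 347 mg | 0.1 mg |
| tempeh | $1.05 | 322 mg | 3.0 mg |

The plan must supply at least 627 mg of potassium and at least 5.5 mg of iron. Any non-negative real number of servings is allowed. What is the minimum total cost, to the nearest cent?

$1.98

For a min-cost LP with two ≥-constraints, a basic feasible solution has at most two positive variables.
salmon only: max(627/337, 5.5/0.5) = 11 servings → $24.75.
milk only: max(627/347, 5.5/0.1) = 55 servings → $27.50.
tempeh only: max(627/322, 5.5/3.0) = 1.947 servings → $2.04.
salmon + milk: intersection lies outside the first quadrant.
salmon + tempeh with both tight: 0.1294 servings and 1.812 servings → $2.19.
milk + tempeh with both tight: 0.109 servings and 1.83 servings → $1.98.
So the least-cost plan costs $1.98.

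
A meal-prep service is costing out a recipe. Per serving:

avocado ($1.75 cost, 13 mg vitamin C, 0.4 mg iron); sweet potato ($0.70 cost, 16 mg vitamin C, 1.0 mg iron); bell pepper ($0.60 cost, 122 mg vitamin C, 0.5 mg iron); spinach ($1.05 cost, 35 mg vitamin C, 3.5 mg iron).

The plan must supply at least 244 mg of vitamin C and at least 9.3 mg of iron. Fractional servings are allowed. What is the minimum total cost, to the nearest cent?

$3.37

For a min-cost LP with two ≥-constraints, a basic feasible solution has at most two positive variables.
avocado only: max(244/13, 9.3/0.4) = 23.25 servings → $40.69.
sweet potato only: max(244/16, 9.3/1.0) = 15.25 servings → $10.68.
bell pepper only: max(244/122, 9.3/0.5) = 18.6 servings → $11.16.
spinach only: max(244/35, 9.3/3.5) = 6.971 servings → $7.32.
avocado + sweet potato with both tight: 14.42 servings and 3.53 servings → $27.71.
avocado + bell pepper with both targets exact would need a negative amount; discard.
avocado + spinach with both tight: 16.78 servings and 0.7397 servings → $30.14.
sweet potato + bell pepper with both tight: 8.882 servings and 0.8351 servings → $6.72.
sweet potato + spinach: intersection lies outside the first quadrant.
bell pepper + spinach with both tight: 1.291 servings and 2.473 servings → $3.37.
Cheapest feasible corner: $3.37.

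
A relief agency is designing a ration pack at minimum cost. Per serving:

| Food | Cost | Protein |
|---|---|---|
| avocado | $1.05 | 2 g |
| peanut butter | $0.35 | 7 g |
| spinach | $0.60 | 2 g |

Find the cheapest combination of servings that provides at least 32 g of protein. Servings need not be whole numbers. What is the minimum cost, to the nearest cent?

$1.60

Cost per g of protein: peanut butter $0.0500, spinach $0.3000, avocado $0.5250.
With no serving limits, use only peanut butter: 32 g / 7 g = 4.571 servings × $0.35 = $1.60.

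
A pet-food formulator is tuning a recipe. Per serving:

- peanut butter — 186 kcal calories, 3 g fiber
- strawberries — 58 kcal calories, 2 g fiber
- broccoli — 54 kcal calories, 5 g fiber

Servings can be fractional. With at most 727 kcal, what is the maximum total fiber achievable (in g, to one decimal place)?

67.3 g

Fiber per kcal: broccoli 0.09259, strawberries 0.03448, peanut butter 0.01613.
With no serving limits, spend the whole calories allowance on broccoli: 727 kcal / 54 kcal × 5 g = 67.3 g.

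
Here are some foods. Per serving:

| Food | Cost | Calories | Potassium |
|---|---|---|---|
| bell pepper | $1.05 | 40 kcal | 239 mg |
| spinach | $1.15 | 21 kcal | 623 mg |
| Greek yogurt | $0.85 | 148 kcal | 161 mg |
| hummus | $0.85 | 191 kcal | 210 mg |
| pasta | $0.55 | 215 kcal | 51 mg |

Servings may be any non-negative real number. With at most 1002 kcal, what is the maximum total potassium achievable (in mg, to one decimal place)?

29726.0 mg

Potassium per kcal: spinach 29.67, bell pepper 5.975, hummus 1.099, Greek yogurt 1.088, pasta 0.2372.
With no serving limits, spend the whole calories allowance on spinach: 1002 kcal / 21 kcal × 623 mg = 29726.0 mg.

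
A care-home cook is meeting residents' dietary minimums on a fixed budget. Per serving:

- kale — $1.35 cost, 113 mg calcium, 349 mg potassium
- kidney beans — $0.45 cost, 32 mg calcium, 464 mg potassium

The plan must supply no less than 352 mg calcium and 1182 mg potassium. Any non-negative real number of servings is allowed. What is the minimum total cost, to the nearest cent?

$4.22

The cheapest plan sits at a corner of the feasible region — with two constraints it uses at most two foods.
kale only: max(352/113, 1182/349) = 3.387 servings → $4.57.
kidney beans only: max(352/32, 1182/464) = 11 servings → $4.95.
kale + kidney beans with both tight: 3.041 servings and 0.2597 servings → $4.22.
The minimum over all feasible corners is $4.22.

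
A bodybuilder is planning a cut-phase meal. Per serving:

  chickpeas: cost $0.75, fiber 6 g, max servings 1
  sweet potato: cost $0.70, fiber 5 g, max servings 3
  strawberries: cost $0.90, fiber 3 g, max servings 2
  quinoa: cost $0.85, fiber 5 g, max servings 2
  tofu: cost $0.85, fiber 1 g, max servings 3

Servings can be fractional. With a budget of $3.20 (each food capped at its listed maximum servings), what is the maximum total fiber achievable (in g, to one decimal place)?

Fiber per dollar: chickpeas 8, sweet potato 7.143, quinoa 5.882, strawberries 3.333, tofu 1.176.
Take 1 serving of chickpeas: spends $0.75, +6.0 g fiber (running total 6.0 g).
Take 3 servings of sweet potato: spends $2.10, +15.0 g fiber (running total 21.0 g).
Take 0.4118 servings of quinoa: spends $0.35, +2.1 g fiber (running total 23.1 g).
Filling greedily by fiber-per-dollar is optimal for one linear limit, giving 23.1 g.

23.1 g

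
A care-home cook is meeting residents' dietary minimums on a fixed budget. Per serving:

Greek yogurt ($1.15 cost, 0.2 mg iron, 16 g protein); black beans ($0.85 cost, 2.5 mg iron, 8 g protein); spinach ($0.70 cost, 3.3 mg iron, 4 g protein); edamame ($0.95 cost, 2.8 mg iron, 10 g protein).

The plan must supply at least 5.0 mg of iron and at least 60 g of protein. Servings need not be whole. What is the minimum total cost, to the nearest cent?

$4.68

For a min-cost LP with two ≥-constraints, a basic feasible solution has at most two positive variables.
Greek yogurt only: max(5.0/0.2, 60/16) = 25 servings → $28.75.
black beans only: max(5.0/2.5, 60/8) = 7.5 servings → $6.38.
spinach only: max(5.0/3.3, 60/4) = 15 servings → $10.50.
edamame only: max(5.0/2.8, 60/10) = 6 servings → $5.70.
Greek yogurt + black beans with both tight: 2.865 servings and 1.771 servings → $4.80.
Greek yogurt + spinach with both tight: 3.423 servings and 1.308 servings → $4.85.
Greek yogurt + edamame with both tight: 2.757 servings and 1.589 servings → $4.68.
black beans + spinach with both targets exact would need a negative amount; discard.
black beans + edamame with both targets exact would need a negative amount; discard.
spinach + edamame: the both-tight solution has a negative serving — not a feasible corner.
The minimum over all feasible corners is $4.68.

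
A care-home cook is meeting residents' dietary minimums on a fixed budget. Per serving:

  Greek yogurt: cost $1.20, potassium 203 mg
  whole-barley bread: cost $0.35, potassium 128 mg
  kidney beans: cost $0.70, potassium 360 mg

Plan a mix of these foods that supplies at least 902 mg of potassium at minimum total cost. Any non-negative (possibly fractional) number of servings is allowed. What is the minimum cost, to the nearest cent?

Cost per mg of potassium: kidney beans $0.0019, whole-barley bread $0.0027, Greek yogurt $0.0059.
With no serving limits, use only kidney beans: 902 mg / 360 mg = 2.506 servings × $0.70 = $1.75.

$1.75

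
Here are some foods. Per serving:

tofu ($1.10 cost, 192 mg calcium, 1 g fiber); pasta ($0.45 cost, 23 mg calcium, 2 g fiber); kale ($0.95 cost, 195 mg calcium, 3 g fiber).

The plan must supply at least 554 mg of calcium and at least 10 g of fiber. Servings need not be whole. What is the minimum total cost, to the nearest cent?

$3.00

tofu only: max(554/192, 10/1) = 10 servings → $11.00.
pasta only: max(554/23, 10/2) = 24.09 servings → $10.84.
kale only: max(554/195, 10/3) = 3.333 servings → $3.17.
tofu + pasta with both tight: 2.432 servings and 3.784 servings → $4.38.
tofu + kale: intersection lies outside the first quadrant.
pasta + kale with both tight: 0.8972 servings and 2.735 servings → $3.00.
Cheapest feasible corner: $3.00.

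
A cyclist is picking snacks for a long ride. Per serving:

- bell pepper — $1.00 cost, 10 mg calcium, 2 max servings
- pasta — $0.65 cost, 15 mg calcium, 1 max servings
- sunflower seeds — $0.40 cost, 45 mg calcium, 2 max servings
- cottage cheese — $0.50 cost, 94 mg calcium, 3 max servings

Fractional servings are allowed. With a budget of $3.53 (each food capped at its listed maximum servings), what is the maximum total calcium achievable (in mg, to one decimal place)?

392.8 mg

Calcium per dollar: cottage cheese 188, sunflower seeds 112.5, pasta 23.08, bell pepper 10.
Take 3 servings of cottage cheese: spends $1.50, +282.0 mg calcium (running total 282.0 mg).
Take 2 servings of sunflower seeds: spends $0.80, +90.0 mg calcium (running total 372.0 mg).
Take 1 serving of pasta: spends $0.65, +15.0 mg calcium (running total 387.0 mg).
Take 0.58 servings of bell pepper: spends $0.58, +5.8 mg calcium (running total 392.8 mg).
Greedy by best ratio exhausts the cost allowance optimally: 392.8 mg.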